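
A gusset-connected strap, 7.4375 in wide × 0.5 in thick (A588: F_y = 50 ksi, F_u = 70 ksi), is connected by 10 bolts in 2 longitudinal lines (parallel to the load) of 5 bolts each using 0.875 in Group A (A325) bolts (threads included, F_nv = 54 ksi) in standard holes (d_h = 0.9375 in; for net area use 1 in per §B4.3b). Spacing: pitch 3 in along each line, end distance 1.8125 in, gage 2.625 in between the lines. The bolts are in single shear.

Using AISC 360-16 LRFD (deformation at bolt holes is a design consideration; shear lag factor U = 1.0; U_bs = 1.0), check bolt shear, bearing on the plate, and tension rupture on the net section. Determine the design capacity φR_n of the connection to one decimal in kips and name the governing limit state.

Bolt shear: A_b = π(0.875)²/4 = 0.60132 in². φR_n = 0.75 × 54 × 0.60132 × 10 × 1 = 243.5 kips.
Bearing (0.5 in plate, F_u = 70 ksi): end bolts L_c = 1.8125 − 0.9375/2 = 1.34375, R_n = min(1.2×1.34375×0.5×70, 2.4×0.875×0.5×70) = 56.438 kips/bolt; interior L_c = 3 − 0.9375 = 2.0625, R_n = 73.5 kips/bolt. φR_n = 0.75 × (2×56.438 + 8×73.5) = 525.7 kips.
Tension rupture (net): A_n = (7.4375 − 2×1)×0.5 = 2.7188 in² (U = 1.0, A_e = A_n). φR_n = 0.75 × 70 × 2.7188 = 142.7 kips.
Governing: min(243.5, 525.7, 142.7) = 142.7 kips → net-section rupture.

142.7 kips (net-section rupture governs)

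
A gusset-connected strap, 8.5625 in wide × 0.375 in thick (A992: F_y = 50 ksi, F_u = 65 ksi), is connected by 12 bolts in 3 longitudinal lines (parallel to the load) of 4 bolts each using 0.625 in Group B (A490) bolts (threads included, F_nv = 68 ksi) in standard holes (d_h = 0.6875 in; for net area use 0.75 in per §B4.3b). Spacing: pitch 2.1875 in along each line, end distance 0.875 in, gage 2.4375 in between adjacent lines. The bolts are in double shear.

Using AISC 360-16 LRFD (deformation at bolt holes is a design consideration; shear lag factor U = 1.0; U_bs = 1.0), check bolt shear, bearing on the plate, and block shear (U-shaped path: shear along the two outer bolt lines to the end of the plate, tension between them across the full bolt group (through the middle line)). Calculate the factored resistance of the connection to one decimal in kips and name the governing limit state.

167.3 kips (block shear governs)

Bolt shear: A_b = π(0.625)²/4 = 0.3068 in². φR_n = 0.75 × 68 × 0.3068 × 12 × 2 = 375.5 kips.
Bearing (0.375 in plate, F_u = 65 ksi): end bolts L_c = 0.875 − 0.6875/2 = 0.53125, R_n = min(1.2×0.53125×0.375×65, 2.4×0.625×0.375×65) = 15.539 kips/bolt; interior L_c = 2.1875 − 0.6875 = 1.5, R_n = 36.563 kips/bolt. φR_n = 0.75 × (3×15.539 + 9×36.563) = 281.8 kips.
Block shear: shear path 2×[0.875+3×2.1875] = 2×7.4375 in, A_gv = 5.5781, A_nv = 2×(7.4375 − 3.5×0.75)×0.375 = 3.6094 in²; tension across gage: (4.875 − 2×0.75)×0.375 = 1.2656 in². R_n = min(0.6×65×3.6094, 0.6×50×5.5781) + 1.0×65×1.2656 = min(140.77, 167.34) + 82.264 = 223.03 kips. φR_n = 0.75 × 223.03 = 167.3 kips.
Governing: min(375.5, 281.8, 167.3) = 167.3 kips → block shear.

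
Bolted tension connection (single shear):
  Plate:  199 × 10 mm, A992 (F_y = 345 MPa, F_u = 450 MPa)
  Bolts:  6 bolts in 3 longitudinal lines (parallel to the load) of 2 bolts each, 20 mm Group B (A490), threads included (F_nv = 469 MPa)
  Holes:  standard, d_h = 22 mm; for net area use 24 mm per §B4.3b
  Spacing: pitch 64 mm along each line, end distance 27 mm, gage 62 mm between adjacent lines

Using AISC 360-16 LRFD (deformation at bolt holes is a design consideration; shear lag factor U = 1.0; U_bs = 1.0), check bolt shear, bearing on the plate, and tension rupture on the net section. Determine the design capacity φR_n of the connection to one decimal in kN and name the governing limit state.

Bolt shear: A_b = π(20)²/4 = 314.16 mm². φR_n = 0.75 × 469 × 314.16 × 6 × 1 = 663.0 kN.
Bearing (10 mm plate, F_u = 450 MPa): end bolts L_c = 27 − 22/2 = 16, R_n = min(1.2×16×10×450, 2.4×20×10×450) = 86.4 kN/bolt; interior L_c = 64 − 22 = 42, R_n = 216 kN/bolt. φR_n = 0.75 × (3×86.4 + 3×216) = 680.4 kN.
Tension rupture (net): A_n = (199 − 3×24)×10 = 1270 mm² (U = 1.0, A_e = A_n). φR_n = 0.75 × 450 × 1270 = 428.6 kN.
Governing: min(663.0, 680.4, 428.6) = 428.6 kN → net-section rupture.

428.6 kN (net-section rupture governs)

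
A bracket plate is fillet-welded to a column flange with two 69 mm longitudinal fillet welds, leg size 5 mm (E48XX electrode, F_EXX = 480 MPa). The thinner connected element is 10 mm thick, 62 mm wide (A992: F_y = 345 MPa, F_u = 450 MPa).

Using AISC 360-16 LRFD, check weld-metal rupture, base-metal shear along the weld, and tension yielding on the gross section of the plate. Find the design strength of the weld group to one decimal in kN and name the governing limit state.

Weld metal: throat = 0.707×5 = 3.535 mm, L = 2×69 = 138 mm. φR_n = 0.75 × 0.6 × 480 × 3.535 × 138 = 105.4 kN.
Base metal shear (10 mm plate): yield φR_n = 1.0×0.6×345×10×138 = 285.7 kN; rupture φR_n = 0.75×0.6×450×10×138 = 279.5 kN; take 279.5 kN (rupture).
Tension yield (gross): A_g = 62×10 = 620 mm². φR_n = 0.90 × 345 × 620 = 192.5 kN.
Governing: min(105.4, 279.5, 192.5) = 105.4 kN → weld metal.

105.4 kN (weld metal governs)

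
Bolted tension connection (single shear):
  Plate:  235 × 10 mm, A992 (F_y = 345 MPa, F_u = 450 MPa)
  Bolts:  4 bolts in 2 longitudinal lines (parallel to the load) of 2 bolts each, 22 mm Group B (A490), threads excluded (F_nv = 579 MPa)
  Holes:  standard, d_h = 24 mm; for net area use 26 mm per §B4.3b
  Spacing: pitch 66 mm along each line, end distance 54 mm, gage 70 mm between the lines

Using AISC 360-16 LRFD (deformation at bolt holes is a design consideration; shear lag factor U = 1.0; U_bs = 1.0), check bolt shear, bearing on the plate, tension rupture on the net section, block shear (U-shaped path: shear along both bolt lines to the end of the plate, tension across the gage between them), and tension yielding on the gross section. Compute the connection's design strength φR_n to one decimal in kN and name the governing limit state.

476.6 kN (block shear governs)

Bolt shear: A_b = π(22)²/4 = 380.13 mm². φR_n = 0.75 × 579 × 380.13 × 4 × 1 = 660.3 kN.
Bearing (10 mm plate, F_u = 450 MPa): end bolts L_c = 54 − 24/2 = 42, R_n = min(1.2×42×10×450, 2.4×22×10×450) = 226.8 kN/bolt; interior L_c = 66 − 24 = 42, R_n = 226.8 kN/bolt. φR_n = 0.75 × (2×226.8 + 2×226.8) = 680.4 kN.
Tension rupture (net): A_n = (235 − 2×26)×10 = 1830 mm² (U = 1.0, A_e = A_n). φR_n = 0.75 × 450 × 1830 = 617.6 kN.
Block shear: shear path 2×[54+1×66] = 2×120 mm, A_gv = 2400, A_nv = 2×(120 − 1.5×26)×10 = 1620 mm²; tension across gage: (70 − 1×26)×10 = 440 mm². R_n = min(0.6×450×1620, 0.6×345×2400) + 1.0×450×440 = min(437.4, 496.8) + 198 = 635.4 kN. φR_n = 0.75 × 635.4 = 476.6 kN.
Tension yield (gross): A_g = 235×10 = 2350 mm². φR_n = 0.90 × 345 × 2350 = 729.7 kN.
Governing: min(660.3, 680.4, 617.6, 476.6, 729.7) = 476.6 kN → block shear.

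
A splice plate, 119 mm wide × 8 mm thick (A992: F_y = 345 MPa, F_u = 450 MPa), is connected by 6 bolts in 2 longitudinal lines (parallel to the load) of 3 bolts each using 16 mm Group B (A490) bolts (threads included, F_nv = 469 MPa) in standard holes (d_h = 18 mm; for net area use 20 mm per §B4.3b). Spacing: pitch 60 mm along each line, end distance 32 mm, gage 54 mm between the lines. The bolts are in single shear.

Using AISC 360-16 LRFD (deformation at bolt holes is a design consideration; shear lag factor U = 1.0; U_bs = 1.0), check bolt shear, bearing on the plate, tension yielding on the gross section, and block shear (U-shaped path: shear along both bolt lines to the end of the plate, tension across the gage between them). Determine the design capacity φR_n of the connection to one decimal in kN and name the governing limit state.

295.6 kN (gross-section yield governs)

Bolt shear: A_b = π(16)²/4 = 201.06 mm². φR_n = 0.75 × 469 × 201.06 × 6 × 1 = 424.3 kN.
Bearing (8 mm plate, F_u = 450 MPa): end bolts L_c = 32 − 18/2 = 23, R_n = min(1.2×23×8×450, 2.4×16×8×450) = 99.36 kN/bolt; interior L_c = 60 − 18 = 42, R_n = 138.24 kN/bolt. φR_n = 0.75 × (2×99.36 + 4×138.24) = 563.8 kN.
Tension yield (gross): A_g = 119×8 = 952 mm². φR_n = 0.90 × 345 × 952 = 295.6 kN.
Block shear: shear path 2×[32+2×60] = 2×152 mm, A_gv = 2432, A_nv = 2×(152 − 2.5×20)×8 = 1632 mm²; tension across gage: (54 − 1×20)×8 = 272 mm². R_n = min(0.6×450×1632, 0.6×345×2432) + 1.0×450×272 = min(440.64, 503.42) + 122.4 = 563.04 kN. φR_n = 0.75 × 563.04 = 422.3 kN.
Governing: min(424.3, 563.8, 295.6, 422.3) = 295.6 kN → gross-section yield.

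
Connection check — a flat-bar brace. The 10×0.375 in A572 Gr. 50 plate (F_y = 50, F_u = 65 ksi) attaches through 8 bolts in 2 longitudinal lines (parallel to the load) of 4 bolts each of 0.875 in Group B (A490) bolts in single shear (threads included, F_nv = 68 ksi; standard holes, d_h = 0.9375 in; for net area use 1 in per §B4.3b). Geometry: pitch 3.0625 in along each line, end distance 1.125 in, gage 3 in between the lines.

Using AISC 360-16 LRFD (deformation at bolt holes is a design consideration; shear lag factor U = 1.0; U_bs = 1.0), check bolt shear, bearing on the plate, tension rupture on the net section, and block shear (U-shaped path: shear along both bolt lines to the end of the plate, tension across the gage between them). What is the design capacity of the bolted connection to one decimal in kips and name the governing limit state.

146.3 kips (net-section rupture governs)

Bolt shear: A_b = π(0.875)²/4 = 0.60132 in². φR_n = 0.75 × 68 × 0.60132 × 8 × 1 = 245.3 kips.
Bearing (0.375 in plate, F_u = 65 ksi): end bolts L_c = 1.125 − 0.9375/2 = 0.65625, R_n = min(1.2×0.65625×0.375×65, 2.4×0.875×0.375×65) = 19.195 kips/bolt; interior L_c = 3.0625 − 0.9375 = 2.125, R_n = 51.188 kips/bolt. φR_n = 0.75 × (2×19.195 + 6×51.188) = 259.1 kips.
Tension rupture (net): A_n = (10 − 2×1)×0.375 = 3 in² (U = 1.0, A_e = A_n). φR_n = 0.75 × 65 × 3 = 146.3 kips.
Block shear: shear path 2×[1.125+3×3.0625] = 2×10.3125 in, A_gv = 7.7344, A_nv = 2×(10.3125 − 3.5×1)×0.375 = 5.1094 in²; tension across gage: (3 − 1×1)×0.375 = 0.75 in². R_n = min(0.6×65×5.1094, 0.6×50×7.7344) + 1.0×65×0.75 = min(199.27, 232.03) + 48.75 = 248.02 kips. φR_n = 0.75 × 248.02 = 186.0 kips.
Governing: min(245.3, 259.1, 146.3, 186.0) = 146.3 kips → net-section rupture.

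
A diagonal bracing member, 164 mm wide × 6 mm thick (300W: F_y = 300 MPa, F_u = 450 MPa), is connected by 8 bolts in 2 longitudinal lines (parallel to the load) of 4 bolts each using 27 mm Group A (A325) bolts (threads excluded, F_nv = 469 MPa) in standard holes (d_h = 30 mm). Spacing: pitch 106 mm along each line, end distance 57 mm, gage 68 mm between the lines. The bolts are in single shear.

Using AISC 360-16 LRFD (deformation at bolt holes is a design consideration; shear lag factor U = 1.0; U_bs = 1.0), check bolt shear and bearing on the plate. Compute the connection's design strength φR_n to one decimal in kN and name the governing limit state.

Bolt shear: A_b = π(27)²/4 = 572.56 mm². φR_n = 0.75 × 469 × 572.56 × 8 × 1 = 1611.2 kN.
Bearing (6 mm plate, F_u = 450 MPa): end bolts L_c = 57 − 30/2 = 42, R_n = min(1.2×42×6×450, 2.4×27×6×450) = 136.08 kN/bolt; interior L_c = 106 − 30 = 76, R_n = 174.96 kN/bolt. φR_n = 0.75 × (2×136.08 + 6×174.96) = 991.4 kN.
Governing: min(1611.2, 991.4) = 991.4 kN → bearing.

991.4 kN (bearing governs)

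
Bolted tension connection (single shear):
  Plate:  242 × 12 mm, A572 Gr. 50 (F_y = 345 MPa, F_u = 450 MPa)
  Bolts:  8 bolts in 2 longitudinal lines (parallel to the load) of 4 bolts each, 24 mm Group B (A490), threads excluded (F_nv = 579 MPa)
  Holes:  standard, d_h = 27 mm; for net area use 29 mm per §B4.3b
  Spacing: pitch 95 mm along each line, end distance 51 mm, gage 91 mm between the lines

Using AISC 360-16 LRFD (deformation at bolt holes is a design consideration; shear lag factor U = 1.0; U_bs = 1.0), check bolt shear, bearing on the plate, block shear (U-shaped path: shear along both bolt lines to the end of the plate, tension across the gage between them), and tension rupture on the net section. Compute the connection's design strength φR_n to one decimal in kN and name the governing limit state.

Bolt shear: A_b = π(24)²/4 = 452.39 mm². φR_n = 0.75 × 579 × 452.39 × 8 × 1 = 1571.6 kN.
Bearing (12 mm plate, F_u = 450 MPa): end bolts L_c = 51 − 27/2 = 37.5, R_n = min(1.2×37.5×12×450, 2.4×24×12×450) = 243 kN/bolt; interior L_c = 95 − 27 = 68, R_n = 311.04 kN/bolt. φR_n = 0.75 × (2×243 + 6×311.04) = 1764.2 kN.
Block shear: shear path 2×[51+3×95] = 2×336 mm, A_gv = 8064, A_nv = 2×(336 − 3.5×29)×12 = 5628 mm²; tension across gage: (91 − 1×29)×12 = 744 mm². R_n = min(0.6×450×5628, 0.6×345×8064) + 1.0×450×744 = min(1519.6, 1669.2) + 334.8 = 1854.4 kN. φR_n = 0.75 × 1854.4 = 1390.8 kN.
Tension rupture (net): A_n = (242 − 2×29)×12 = 2208 mm² (U = 1.0, A_e = A_n). φR_n = 0.75 × 450 × 2208 = 745.2 kN.
Governing: min(1571.6, 1764.2, 1390.8, 745.2) = 745.2 kN → net-section rupture.

745.2 kN (net-section rupture governs)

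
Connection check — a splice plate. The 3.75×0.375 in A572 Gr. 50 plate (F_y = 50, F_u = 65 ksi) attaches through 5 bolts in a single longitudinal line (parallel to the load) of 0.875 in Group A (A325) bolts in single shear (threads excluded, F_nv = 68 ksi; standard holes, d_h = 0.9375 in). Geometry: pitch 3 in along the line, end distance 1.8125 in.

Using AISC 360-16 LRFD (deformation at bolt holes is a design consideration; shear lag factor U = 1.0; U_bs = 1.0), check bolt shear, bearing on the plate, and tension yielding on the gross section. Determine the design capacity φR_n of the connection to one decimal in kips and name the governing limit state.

Bolt shear: A_b = π(0.875)²/4 = 0.60132 in². φR_n = 0.75 × 68 × 0.60132 × 5 × 1 = 153.3 kips.
Bearing (0.375 in plate, F_u = 65 ksi): end bolts L_c = 1.8125 − 0.9375/2 = 1.34375, R_n = min(1.2×1.34375×0.375×65, 2.4×0.875×0.375×65) = 39.305 kips/bolt; interior L_c = 3 − 0.9375 = 2.0625, R_n = 51.188 kips/bolt. φR_n = 0.75 × (1×39.305 + 4×51.188) = 183.0 kips.
Tension yield (gross): A_g = 3.75×0.375 = 1.4063 in². φR_n = 0.90 × 50 × 1.4063 = 63.3 kips.
Governing: min(153.3, 183.0, 63.3) = 63.3 kips → gross-section yield.

63.3 kips (gross-section yield governs)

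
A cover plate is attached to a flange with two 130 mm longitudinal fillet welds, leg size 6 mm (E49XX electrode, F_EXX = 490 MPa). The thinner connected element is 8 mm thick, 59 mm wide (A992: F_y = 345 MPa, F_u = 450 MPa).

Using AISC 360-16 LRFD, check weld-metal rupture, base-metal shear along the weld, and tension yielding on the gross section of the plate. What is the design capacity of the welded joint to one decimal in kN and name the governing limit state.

Weld metal: throat = 0.707×6 = 4.242 mm, L = 2×130 = 260 mm. φR_n = 0.75 × 0.6 × 490 × 4.242 × 260 = 243.2 kN.
Base metal shear (8 mm plate): yield φR_n = 1.0×0.6×345×8×260 = 430.6 kN; rupture φR_n = 0.75×0.6×450×8×260 = 421.2 kN; take 421.2 kN (rupture).
Tension yield (gross): A_g = 59×8 = 472 mm². φR_n = 0.90 × 345 × 472 = 146.6 kN.
Governing: min(243.2, 421.2, 146.6) = 146.6 kN → gross-section yield.

146.6 kN (gross-section yield governs)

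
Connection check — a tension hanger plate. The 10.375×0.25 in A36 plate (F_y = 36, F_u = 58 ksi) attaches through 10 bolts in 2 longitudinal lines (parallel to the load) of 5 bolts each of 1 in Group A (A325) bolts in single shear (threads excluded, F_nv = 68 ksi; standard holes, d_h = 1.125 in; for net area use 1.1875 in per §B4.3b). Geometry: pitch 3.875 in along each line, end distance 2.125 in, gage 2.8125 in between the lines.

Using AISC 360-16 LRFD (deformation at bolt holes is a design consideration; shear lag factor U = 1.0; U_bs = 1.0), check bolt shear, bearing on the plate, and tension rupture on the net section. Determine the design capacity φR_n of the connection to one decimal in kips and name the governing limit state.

87.0 kips (net-section rupture governs)

Bolt shear: A_b = π(1)²/4 = 0.7854 in². φR_n = 0.75 × 68 × 0.7854 × 10 × 1 = 400.6 kips.
Bearing (0.25 in plate, F_u = 58 ksi): end bolts L_c = 2.125 − 1.125/2 = 1.5625, R_n = min(1.2×1.5625×0.25×58, 2.4×1×0.25×58) = 27.188 kips/bolt; interior L_c = 3.875 − 1.125 = 2.75, R_n = 34.8 kips/bolt. φR_n = 0.75 × (2×27.188 + 8×34.8) = 249.6 kips.
Tension rupture (net): A_n = (10.375 − 2×1.1875)×0.25 = 2 in² (U = 1.0, A_e = A_n). φR_n = 0.75 × 58 × 2 = 87.0 kips.
Governing: min(400.6, 249.6, 87.0) = 87.0 kips → net-section rupture.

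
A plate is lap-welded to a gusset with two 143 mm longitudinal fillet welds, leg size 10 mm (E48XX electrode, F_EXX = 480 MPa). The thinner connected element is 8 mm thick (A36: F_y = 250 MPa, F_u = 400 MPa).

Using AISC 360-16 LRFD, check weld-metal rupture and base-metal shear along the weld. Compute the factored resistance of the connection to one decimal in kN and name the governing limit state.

Weld metal: throat = 0.707×10 = 7.07 mm, L = 2×143 = 286 mm. φR_n = 0.75 × 0.6 × 480 × 7.07 × 286 = 436.8 kN.
Base metal shear (8 mm plate): yield φR_n = 1.0×0.6×250×8×286 = 343.2 kN; rupture φR_n = 0.75×0.6×400×8×286 = 411.8 kN; take 343.2 kN (yield).
Governing: min(436.8, 343.2) = 343.2 kN → base-metal shear.

343.2 kN (base-metal shear governs)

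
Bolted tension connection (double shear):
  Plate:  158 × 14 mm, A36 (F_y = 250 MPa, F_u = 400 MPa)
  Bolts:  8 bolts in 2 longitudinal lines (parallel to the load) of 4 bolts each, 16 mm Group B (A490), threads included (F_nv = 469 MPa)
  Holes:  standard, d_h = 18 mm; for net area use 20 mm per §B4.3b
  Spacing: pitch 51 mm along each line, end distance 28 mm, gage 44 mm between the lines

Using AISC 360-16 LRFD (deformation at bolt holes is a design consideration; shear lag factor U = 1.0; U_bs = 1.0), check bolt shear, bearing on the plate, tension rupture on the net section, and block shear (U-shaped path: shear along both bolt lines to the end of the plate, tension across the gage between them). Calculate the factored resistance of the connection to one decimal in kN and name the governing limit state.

495.6 kN (net-section rupture governs)

Bolt shear: A_b = π(16)²/4 = 201.06 mm². φR_n = 0.75 × 469 × 201.06 × 8 × 2 = 1131.6 kN.
Bearing (14 mm plate, F_u = 400 MPa): end bolts L_c = 28 − 18/2 = 19, R_n = min(1.2×19×14×400, 2.4×16×14×400) = 127.68 kN/bolt; interior L_c = 51 − 18 = 33, R_n = 215.04 kN/bolt. φR_n = 0.75 × (2×127.68 + 6×215.04) = 1159.2 kN.
Tension rupture (net): A_n = (158 − 2×20)×14 = 1652 mm² (U = 1.0, A_e = A_n). φR_n = 0.75 × 400 × 1652 = 495.6 kN.
Block shear: shear path 2×[28+3×51] = 2×181 mm, A_gv = 5068, A_nv = 2×(181 − 3.5×20)×14 = 3108 mm²; tension across gage: (44 − 1×20)×14 = 336 mm². R_n = min(0.6×400×3108, 0.6×250×5068) + 1.0×400×336 = min(745.92, 760.2) + 134.4 = 880.32 kN. φR_n = 0.75 × 880.32 = 660.2 kN.
Governing: min(1131.6, 1159.2, 495.6, 660.2) = 495.6 kN → net-section rupture.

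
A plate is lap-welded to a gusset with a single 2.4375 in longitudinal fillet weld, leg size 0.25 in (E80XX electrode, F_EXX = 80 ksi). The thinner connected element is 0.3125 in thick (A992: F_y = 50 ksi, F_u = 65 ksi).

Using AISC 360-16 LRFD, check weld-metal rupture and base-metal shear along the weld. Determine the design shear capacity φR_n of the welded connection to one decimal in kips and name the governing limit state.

15.5 kips (weld metal governs)

Weld metal: throat = 0.707×0.25 = 0.17675 in, L = 2.4375 in. φR_n = 0.75 × 0.6 × 80 × 0.17675 × 2.4375 = 15.5 kips.
Base metal shear (0.3125 in plate): yield φR_n = 1.0×0.6×50×0.3125×2.4375 = 22.9 kips; rupture φR_n = 0.75×0.6×65×0.3125×2.4375 = 22.3 kips; take 22.3 kips (rupture).
Governing: min(15.5, 22.3) = 15.5 kips → weld metal.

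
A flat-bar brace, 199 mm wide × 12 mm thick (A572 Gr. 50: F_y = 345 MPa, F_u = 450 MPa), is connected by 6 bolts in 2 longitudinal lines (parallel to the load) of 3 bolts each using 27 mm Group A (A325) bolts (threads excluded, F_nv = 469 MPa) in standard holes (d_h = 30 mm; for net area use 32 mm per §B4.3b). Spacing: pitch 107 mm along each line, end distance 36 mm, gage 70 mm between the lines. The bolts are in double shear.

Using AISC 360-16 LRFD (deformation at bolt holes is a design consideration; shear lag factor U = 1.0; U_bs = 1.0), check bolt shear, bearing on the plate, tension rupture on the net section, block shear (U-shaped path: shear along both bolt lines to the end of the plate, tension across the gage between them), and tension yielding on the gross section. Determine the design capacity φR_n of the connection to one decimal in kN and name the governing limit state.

546.8 kN (net-section rupture governs)

Bolt shear: A_b = π(27)²/4 = 572.56 mm². φR_n = 0.75 × 469 × 572.56 × 6 × 2 = 2416.8 kN.
Bearing (12 mm plate, F_u = 450 MPa): end bolts L_c = 36 − 30/2 = 21, R_n = min(1.2×21×12×450, 2.4×27×12×450) = 136.08 kN/bolt; interior L_c = 107 − 30 = 77, R_n = 349.92 kN/bolt. φR_n = 0.75 × (2×136.08 + 4×349.92) = 1253.9 kN.
Tension rupture (net): A_n = (199 − 2×32)×12 = 1620 mm² (U = 1.0, A_e = A_n). φR_n = 0.75 × 450 × 1620 = 546.8 kN.
Block shear: shear path 2×[36+2×107] = 2×250 mm, A_gv = 6000, A_nv = 2×(250 − 2.5×32)×12 = 4080 mm²; tension across gage: (70 − 1×32)×12 = 456 mm². R_n = min(0.6×450×4080, 0.6×345×6000) + 1.0×450×456 = min(1101.6, 1242) + 205.2 = 1306.8 kN. φR_n = 0.75 × 1306.8 = 980.1 kN.
Tension yield (gross): A_g = 199×12 = 2388 mm². φR_n = 0.90 × 345 × 2388 = 741.5 kN.
Governing: min(2416.8, 1253.9, 546.8, 980.1, 741.5) = 546.8 kN → net-section rupture.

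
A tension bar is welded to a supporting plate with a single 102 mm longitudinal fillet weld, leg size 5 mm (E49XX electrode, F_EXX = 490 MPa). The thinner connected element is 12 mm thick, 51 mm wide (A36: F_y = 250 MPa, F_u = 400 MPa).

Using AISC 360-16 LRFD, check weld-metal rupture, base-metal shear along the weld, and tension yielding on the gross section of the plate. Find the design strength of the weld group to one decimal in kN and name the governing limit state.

79.5 kN (weld metal governs)

Weld metal: throat = 0.707×5 = 3.535 mm, L = 102 mm. φR_n = 0.75 × 0.6 × 490 × 3.535 × 102 = 79.5 kN.
Base metal shear (12 mm plate): yield φR_n = 1.0×0.6×250×12×102 = 183.6 kN; rupture φR_n = 0.75×0.6×400×12×102 = 220.3 kN; take 183.6 kN (yield).
Tension yield (gross): A_g = 51×12 = 612 mm². φR_n = 0.90 × 250 × 612 = 137.7 kN.
Governing: min(79.5, 183.6, 137.7) = 79.5 kN → weld metal.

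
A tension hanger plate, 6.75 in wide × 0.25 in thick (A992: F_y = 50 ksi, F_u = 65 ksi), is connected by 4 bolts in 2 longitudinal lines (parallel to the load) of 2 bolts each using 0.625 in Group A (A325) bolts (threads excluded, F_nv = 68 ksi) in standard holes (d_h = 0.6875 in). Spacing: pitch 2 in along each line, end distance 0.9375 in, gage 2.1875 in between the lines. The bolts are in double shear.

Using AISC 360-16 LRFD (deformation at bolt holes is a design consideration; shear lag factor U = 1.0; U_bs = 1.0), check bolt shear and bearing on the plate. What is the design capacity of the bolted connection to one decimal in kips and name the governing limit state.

53.9 kips (bearing governs)

Bolt shear: A_b = π(0.625)²/4 = 0.3068 in². φR_n = 0.75 × 68 × 0.3068 × 4 × 2 = 125.2 kips.
Bearing (0.25 in plate, F_u = 65 ksi): end bolts L_c = 0.9375 − 0.6875/2 = 0.59375, R_n = min(1.2×0.59375×0.25×65, 2.4×0.625×0.25×65) = 11.578 kips/bolt; interior L_c = 2 − 0.6875 = 1.3125, R_n = 24.375 kips/bolt. φR_n = 0.75 × (2×11.578 + 2×24.375) = 53.9 kips.
Governing: min(125.2, 53.9) = 53.9 kips → bearing.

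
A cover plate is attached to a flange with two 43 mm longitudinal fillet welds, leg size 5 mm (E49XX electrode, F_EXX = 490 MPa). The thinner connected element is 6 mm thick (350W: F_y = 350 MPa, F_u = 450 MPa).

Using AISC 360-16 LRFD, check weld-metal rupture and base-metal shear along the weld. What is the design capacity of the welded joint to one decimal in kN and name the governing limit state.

Weld metal: throat = 0.707×5 = 3.535 mm, L = 2×43 = 86 mm. φR_n = 0.75 × 0.6 × 490 × 3.535 × 86 = 67.0 kN.
Base metal shear (6 mm plate): yield φR_n = 1.0×0.6×350×6×86 = 108.4 kN; rupture φR_n = 0.75×0.6×450×6×86 = 104.5 kN; take 104.5 kN (rupture).
Governing: min(67.0, 104.5) = 67.0 kN → weld metal.

67.0 kN (weld metal governs)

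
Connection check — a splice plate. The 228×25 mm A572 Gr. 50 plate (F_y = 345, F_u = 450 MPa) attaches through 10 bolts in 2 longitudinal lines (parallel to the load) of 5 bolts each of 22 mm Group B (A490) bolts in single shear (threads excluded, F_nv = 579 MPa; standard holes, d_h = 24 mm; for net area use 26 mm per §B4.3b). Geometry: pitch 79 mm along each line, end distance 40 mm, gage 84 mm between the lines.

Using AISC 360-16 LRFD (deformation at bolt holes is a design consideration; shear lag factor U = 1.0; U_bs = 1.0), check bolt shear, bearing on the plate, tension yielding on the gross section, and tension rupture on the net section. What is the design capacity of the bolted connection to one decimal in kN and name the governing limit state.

Bolt shear: A_b = π(22)²/4 = 380.13 mm². φR_n = 0.75 × 579 × 380.13 × 10 × 1 = 1650.7 kN.
Bearing (25 mm plate, F_u = 450 MPa): end bolts L_c = 40 − 24/2 = 28, R_n = min(1.2×28×25×450, 2.4×22×25×450) = 378 kN/bolt; interior L_c = 79 − 24 = 55, R_n = 594 kN/bolt. φR_n = 0.75 × (2×378 + 8×594) = 4131.0 kN.
Tension yield (gross): A_g = 228×25 = 5700 mm². φR_n = 0.90 × 345 × 5700 = 1769.9 kN.
Tension rupture (net): A_n = (228 − 2×26)×25 = 4400 mm² (U = 1.0, A_e = A_n). φR_n = 0.75 × 450 × 4400 = 1485.0 kN.
Governing: min(1650.7, 4131.0, 1769.9, 1485.0) = 1485.0 kN → net-section rupture.

1485.0 kN (net-section rupture governs)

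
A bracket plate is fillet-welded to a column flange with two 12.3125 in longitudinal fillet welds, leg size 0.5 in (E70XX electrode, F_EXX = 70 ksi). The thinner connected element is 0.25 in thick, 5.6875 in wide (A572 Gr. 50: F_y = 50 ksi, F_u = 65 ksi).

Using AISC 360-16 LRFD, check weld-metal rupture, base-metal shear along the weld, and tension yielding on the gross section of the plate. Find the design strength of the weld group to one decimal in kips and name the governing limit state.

Weld metal: throat = 0.707×0.5 = 0.3535 in, L = 2×12.3125 = 24.625 in. φR_n = 0.75 × 0.6 × 70 × 0.3535 × 24.625 = 274.2 kips.
Base metal shear (0.25 in plate): yield φR_n = 1.0×0.6×50×0.25×24.625 = 184.7 kips; rupture φR_n = 0.75×0.6×65×0.25×24.625 = 180.1 kips; take 180.1 kips (rupture).
Tension yield (gross): A_g = 5.6875×0.25 = 1.4219 in². φR_n = 0.90 × 50 × 1.4219 = 64.0 kips.
Governing: min(274.2, 180.1, 64.0) = 64.0 kips → gross-section yield.

64.0 kips (gross-section yield governs)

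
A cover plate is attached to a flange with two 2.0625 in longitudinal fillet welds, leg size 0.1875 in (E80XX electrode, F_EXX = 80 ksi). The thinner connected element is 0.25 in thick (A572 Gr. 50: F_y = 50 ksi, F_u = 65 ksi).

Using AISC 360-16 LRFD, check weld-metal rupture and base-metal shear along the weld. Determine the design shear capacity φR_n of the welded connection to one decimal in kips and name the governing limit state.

Weld metal: throat = 0.707×0.1875 = 0.13256 in, L = 2×2.0625 = 4.125 in. φR_n = 0.75 × 0.6 × 80 × 0.13256 × 4.125 = 19.7 kips.
Base metal shear (0.25 in plate): yield φR_n = 1.0×0.6×50×0.25×4.125 = 30.9 kips; rupture φR_n = 0.75×0.6×65×0.25×4.125 = 30.2 kips; take 30.2 kips (rupture).
Governing: min(19.7, 30.2) = 19.7 kips → weld metal.

19.7 kips (weld metal governs)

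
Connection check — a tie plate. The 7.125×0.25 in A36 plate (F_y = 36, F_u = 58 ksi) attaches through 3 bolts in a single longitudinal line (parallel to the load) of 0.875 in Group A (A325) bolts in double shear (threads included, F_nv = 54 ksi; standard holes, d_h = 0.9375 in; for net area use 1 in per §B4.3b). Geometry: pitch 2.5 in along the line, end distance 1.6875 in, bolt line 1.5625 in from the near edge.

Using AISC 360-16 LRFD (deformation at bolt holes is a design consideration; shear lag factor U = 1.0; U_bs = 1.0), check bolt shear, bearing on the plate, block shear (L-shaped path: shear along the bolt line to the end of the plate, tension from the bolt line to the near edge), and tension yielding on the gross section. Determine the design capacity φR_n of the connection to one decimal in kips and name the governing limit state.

38.6 kips (block shear governs)

Bolt shear: A_b = π(0.875)²/4 = 0.60132 in². φR_n = 0.75 × 54 × 0.60132 × 3 × 2 = 146.1 kips.
Bearing (0.25 in plate, F_u = 58 ksi): end bolts L_c = 1.6875 − 0.9375/2 = 1.21875, R_n = min(1.2×1.21875×0.25×58, 2.4×0.875×0.25×58) = 21.206 kips/bolt; interior L_c = 2.5 − 0.9375 = 1.5625, R_n = 27.188 kips/bolt. φR_n = 0.75 × (1×21.206 + 2×27.188) = 56.7 kips.
Block shear: shear path 1×[1.6875+2×2.5] = 1×6.6875 in, A_gv = 1.6719, A_nv = 1×(6.6875 − 2.5×1)×0.25 = 1.0469 in²; tension to near edge: (1.5625 − 0.5×1)×0.25 = 0.26563 in². R_n = min(0.6×58×1.0469, 0.6×36×1.6719) + 1.0×58×0.26563 = min(36.432, 36.113) + 15.407 = 51.52 kips. φR_n = 0.75 × 51.52 = 38.6 kips.
Tension yield (gross): A_g = 7.125×0.25 = 1.7813 in². φR_n = 0.90 × 36 × 1.7813 = 57.7 kips.
Governing: min(146.1, 56.7, 38.6, 57.7) = 38.6 kips → block shear.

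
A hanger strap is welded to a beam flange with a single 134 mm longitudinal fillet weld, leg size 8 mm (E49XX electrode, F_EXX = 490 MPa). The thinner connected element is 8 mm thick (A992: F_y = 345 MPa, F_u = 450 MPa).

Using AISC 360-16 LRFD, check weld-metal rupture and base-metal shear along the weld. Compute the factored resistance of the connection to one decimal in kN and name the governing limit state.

Weld metal: throat = 0.707×8 = 5.656 mm, L = 134 mm. φR_n = 0.75 × 0.6 × 490 × 5.656 × 134 = 167.1 kN.
Base metal shear (8 mm plate): yield φR_n = 1.0×0.6×345×8×134 = 221.9 kN; rupture φR_n = 0.75×0.6×450×8×134 = 217.1 kN; take 217.1 kN (rupture).
Governing: min(167.1, 217.1) = 167.1 kN → weld metal.

167.1 kN (weld metal governs)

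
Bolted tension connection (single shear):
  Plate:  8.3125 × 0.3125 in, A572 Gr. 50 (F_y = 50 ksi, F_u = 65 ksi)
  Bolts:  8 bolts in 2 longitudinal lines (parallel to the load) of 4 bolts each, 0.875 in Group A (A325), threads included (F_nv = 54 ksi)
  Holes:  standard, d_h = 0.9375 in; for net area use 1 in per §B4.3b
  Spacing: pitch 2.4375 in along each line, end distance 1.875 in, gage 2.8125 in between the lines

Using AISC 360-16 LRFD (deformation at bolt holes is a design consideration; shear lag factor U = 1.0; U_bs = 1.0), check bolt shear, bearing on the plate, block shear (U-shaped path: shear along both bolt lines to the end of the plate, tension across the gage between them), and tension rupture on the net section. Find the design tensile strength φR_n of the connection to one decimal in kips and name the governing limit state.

96.2 kips (net-section rupture governs)

Bolt shear: A_b = π(0.875)²/4 = 0.60132 in². φR_n = 0.75 × 54 × 0.60132 × 8 × 1 = 194.8 kips.
Bearing (0.3125 in plate, F_u = 65 ksi): end bolts L_c = 1.875 − 0.9375/2 = 1.40625, R_n = min(1.2×1.40625×0.3125×65, 2.4×0.875×0.3125×65) = 34.277 kips/bolt; interior L_c = 2.4375 − 0.9375 = 1.5, R_n = 36.563 kips/bolt. φR_n = 0.75 × (2×34.277 + 6×36.563) = 215.9 kips.
Block shear: shear path 2×[1.875+3×2.4375] = 2×9.1875 in, A_gv = 5.7422, A_nv = 2×(9.1875 − 3.5×1)×0.3125 = 3.5547 in²; tension across gage: (2.8125 − 1×1)×0.3125 = 0.56641 in². R_n = min(0.6×65×3.5547, 0.6×50×5.7422) + 1.0×65×0.56641 = min(138.63, 172.27) + 36.817 = 175.45 kips. φR_n = 0.75 × 175.45 = 131.6 kips.
Tension rupture (net): A_n = (8.3125 − 2×1)×0.3125 = 1.9727 in² (U = 1.0, A_e = A_n). φR_n = 0.75 × 65 × 1.9727 = 96.2 kips.
Governing: min(194.8, 215.9, 131.6, 96.2) = 96.2 kips → net-section rupture.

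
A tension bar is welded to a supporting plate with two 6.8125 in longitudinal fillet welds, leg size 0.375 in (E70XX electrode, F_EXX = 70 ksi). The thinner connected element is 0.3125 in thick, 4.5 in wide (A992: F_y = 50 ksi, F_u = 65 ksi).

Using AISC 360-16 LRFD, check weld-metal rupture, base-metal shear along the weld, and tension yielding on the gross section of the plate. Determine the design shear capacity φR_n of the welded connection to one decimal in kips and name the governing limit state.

63.3 kips (gross-section yield governs)

Weld metal: throat = 0.707×0.375 = 0.26513 in, L = 2×6.8125 = 13.625 in. φR_n = 0.75 × 0.6 × 70 × 0.26513 × 13.625 = 113.8 kips.
Base metal shear (0.3125 in plate): yield φR_n = 1.0×0.6×50×0.3125×13.625 = 127.7 kips; rupture φR_n = 0.75×0.6×65×0.3125×13.625 = 124.5 kips; take 124.5 kips (rupture).
Tension yield (gross): A_g = 4.5×0.3125 = 1.4063 in². φR_n = 0.90 × 50 × 1.4063 = 63.3 kips.
Governing: min(113.8, 124.5, 63.3) = 63.3 kips → gross-section yield.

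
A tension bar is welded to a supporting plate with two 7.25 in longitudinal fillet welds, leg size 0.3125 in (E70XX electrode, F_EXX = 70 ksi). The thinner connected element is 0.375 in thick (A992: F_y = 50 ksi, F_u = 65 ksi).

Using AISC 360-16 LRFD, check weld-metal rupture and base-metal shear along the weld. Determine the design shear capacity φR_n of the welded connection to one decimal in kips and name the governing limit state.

Weld metal: throat = 0.707×0.3125 = 0.22094 in, L = 2×7.25 = 14.5 in. φR_n = 0.75 × 0.6 × 70 × 0.22094 × 14.5 = 100.9 kips.
Base metal shear (0.375 in plate): yield φR_n = 1.0×0.6×50×0.375×14.5 = 163.1 kips; rupture φR_n = 0.75×0.6×65×0.375×14.5 = 159.0 kips; take 159.0 kips (rupture).
Governing: min(100.9, 159.0) = 100.9 kips → weld metal.

100.9 kips (weld metal governs)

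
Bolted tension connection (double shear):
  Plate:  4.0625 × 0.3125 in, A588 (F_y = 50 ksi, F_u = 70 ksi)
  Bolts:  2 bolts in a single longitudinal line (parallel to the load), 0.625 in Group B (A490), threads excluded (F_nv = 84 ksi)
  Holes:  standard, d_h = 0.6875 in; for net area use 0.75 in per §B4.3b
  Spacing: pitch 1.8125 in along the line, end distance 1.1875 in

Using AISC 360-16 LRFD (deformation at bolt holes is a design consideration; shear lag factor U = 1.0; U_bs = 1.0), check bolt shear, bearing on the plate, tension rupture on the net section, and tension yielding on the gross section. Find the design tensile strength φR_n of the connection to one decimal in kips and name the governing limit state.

Bolt shear: A_b = π(0.625)²/4 = 0.3068 in². φR_n = 0.75 × 84 × 0.3068 × 2 × 2 = 77.3 kips.
Bearing (0.3125 in plate, F_u = 70 ksi): end bolts L_c = 1.1875 − 0.6875/2 = 0.84375, R_n = min(1.2×0.84375×0.3125×70, 2.4×0.625×0.3125×70) = 22.148 kips/bolt; interior L_c = 1.8125 − 0.6875 = 1.125, R_n = 29.531 kips/bolt. φR_n = 0.75 × (1×22.148 + 1×29.531) = 38.8 kips.
Tension rupture (net): A_n = (4.0625 − 1×0.75)×0.3125 = 1.0352 in² (U = 1.0, A_e = A_n). φR_n = 0.75 × 70 × 1.0352 = 54.3 kips.
Tension yield (gross): A_g = 4.0625×0.3125 = 1.2695 in². φR_n = 0.90 × 50 × 1.2695 = 57.1 kips.
Governing: min(77.3, 38.8, 54.3, 57.1) = 38.8 kips → bearing.

38.8 kips (bearing governs)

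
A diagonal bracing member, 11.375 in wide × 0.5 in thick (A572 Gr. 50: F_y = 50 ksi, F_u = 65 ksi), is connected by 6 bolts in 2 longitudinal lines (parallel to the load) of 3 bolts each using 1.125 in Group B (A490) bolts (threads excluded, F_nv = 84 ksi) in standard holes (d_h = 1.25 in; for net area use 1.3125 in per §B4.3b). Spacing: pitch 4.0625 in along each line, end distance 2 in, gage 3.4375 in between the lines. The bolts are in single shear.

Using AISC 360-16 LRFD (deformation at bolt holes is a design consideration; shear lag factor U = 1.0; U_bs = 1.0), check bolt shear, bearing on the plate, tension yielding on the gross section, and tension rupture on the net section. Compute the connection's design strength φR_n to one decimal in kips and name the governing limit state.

Bolt shear: A_b = π(1.125)²/4 = 0.99402 in². φR_n = 0.75 × 84 × 0.99402 × 6 × 1 = 375.7 kips.
Bearing (0.5 in plate, F_u = 65 ksi): end bolts L_c = 2 − 1.25/2 = 1.375, R_n = min(1.2×1.375×0.5×65, 2.4×1.125×0.5×65) = 53.625 kips/bolt; interior L_c = 4.0625 − 1.25 = 2.8125, R_n = 87.75 kips/bolt. φR_n = 0.75 × (2×53.625 + 4×87.75) = 343.7 kips.
Tension yield (gross): A_g = 11.375×0.5 = 5.6875 in². φR_n = 0.90 × 50 × 5.6875 = 255.9 kips.
Tension rupture (net): A_n = (11.375 − 2×1.3125)×0.5 = 4.375 in² (U = 1.0, A_e = A_n). φR_n = 0.75 × 65 × 4.375 = 213.3 kips.
Governing: min(375.7, 343.7, 255.9, 213.3) = 213.3 kips → net-section rupture.

213.3 kips (net-section rupture governs)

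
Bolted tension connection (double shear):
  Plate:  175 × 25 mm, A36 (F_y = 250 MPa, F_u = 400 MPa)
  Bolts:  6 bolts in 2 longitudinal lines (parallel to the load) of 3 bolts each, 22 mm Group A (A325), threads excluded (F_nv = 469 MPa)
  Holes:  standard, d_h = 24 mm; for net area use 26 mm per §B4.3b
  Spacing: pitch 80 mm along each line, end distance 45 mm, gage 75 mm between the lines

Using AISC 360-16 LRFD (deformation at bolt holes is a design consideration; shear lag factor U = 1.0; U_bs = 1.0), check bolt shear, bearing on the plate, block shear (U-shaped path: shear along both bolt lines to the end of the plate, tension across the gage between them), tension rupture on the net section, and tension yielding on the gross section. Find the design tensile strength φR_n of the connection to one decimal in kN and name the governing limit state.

922.5 kN (net-section rupture governs)

Bolt shear: A_b = π(22)²/4 = 380.13 mm². φR_n = 0.75 × 469 × 380.13 × 6 × 2 = 1604.5 kN.
Bearing (25 mm plate, F_u = 400 MPa): end bolts L_c = 45 − 24/2 = 33, R_n = min(1.2×33×25×400, 2.4×22×25×400) = 396 kN/bolt; interior L_c = 80 − 24 = 56, R_n = 528 kN/bolt. φR_n = 0.75 × (2×396 + 4×528) = 2178.0 kN.
Block shear: shear path 2×[45+2×80] = 2×205 mm, A_gv = 10250, A_nv = 2×(205 − 2.5×26)×25 = 7000 mm²; tension across gage: (75 − 1×26)×25 = 1225 mm². R_n = min(0.6×400×7000, 0.6×250×10250) + 1.0×400×1225 = min(1680, 1537.5) + 490 = 2027.5 kN. φR_n = 0.75 × 2027.5 = 1520.6 kN.
Tension rupture (net): A_n = (175 − 2×26)×25 = 3075 mm² (U = 1.0, A_e = A_n). φR_n = 0.75 × 400 × 3075 = 922.5 kN.
Tension yield (gross): A_g = 175×25 = 4375 mm². φR_n = 0.90 × 250 × 4375 = 984.4 kN.
Governing: min(1604.5, 2178.0, 1520.6, 922.5, 984.4) = 922.5 kN → net-section rupture.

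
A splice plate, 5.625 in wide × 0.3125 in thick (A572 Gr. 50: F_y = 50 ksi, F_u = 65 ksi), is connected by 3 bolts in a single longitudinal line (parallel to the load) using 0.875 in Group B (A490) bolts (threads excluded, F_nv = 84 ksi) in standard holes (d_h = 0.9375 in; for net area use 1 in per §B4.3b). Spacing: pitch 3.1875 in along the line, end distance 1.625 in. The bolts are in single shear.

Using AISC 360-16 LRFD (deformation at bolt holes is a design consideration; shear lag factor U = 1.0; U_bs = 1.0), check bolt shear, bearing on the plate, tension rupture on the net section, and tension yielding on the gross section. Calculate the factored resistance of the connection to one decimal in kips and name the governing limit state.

70.5 kips (net-section rupture governs)

Bolt shear: A_b = π(0.875)²/4 = 0.60132 in². φR_n = 0.75 × 84 × 0.60132 × 3 × 1 = 113.6 kips.
Bearing (0.3125 in plate, F_u = 65 ksi): end bolts L_c = 1.625 − 0.9375/2 = 1.15625, R_n = min(1.2×1.15625×0.3125×65, 2.4×0.875×0.3125×65) = 28.184 kips/bolt; interior L_c = 3.1875 − 0.9375 = 2.25, R_n = 42.656 kips/bolt. φR_n = 0.75 × (1×28.184 + 2×42.656) = 85.1 kips.
Tension rupture (net): A_n = (5.625 − 1×1)×0.3125 = 1.4453 in² (U = 1.0, A_e = A_n). φR_n = 0.75 × 65 × 1.4453 = 70.5 kips.
Tension yield (gross): A_g = 5.625×0.3125 = 1.7578 in². φR_n = 0.90 × 50 × 1.7578 = 79.1 kips.
Governing: min(113.6, 85.1, 70.5, 79.1) = 70.5 kips → net-section rupture.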